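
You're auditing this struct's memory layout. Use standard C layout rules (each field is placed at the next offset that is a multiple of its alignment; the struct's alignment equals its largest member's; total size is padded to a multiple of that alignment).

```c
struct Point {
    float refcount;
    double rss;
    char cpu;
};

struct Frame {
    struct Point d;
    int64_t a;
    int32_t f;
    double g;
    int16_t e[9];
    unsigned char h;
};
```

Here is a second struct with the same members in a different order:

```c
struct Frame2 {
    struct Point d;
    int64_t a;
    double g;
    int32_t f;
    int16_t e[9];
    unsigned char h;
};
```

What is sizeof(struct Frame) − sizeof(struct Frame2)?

Point: refcount at 0 (size 4, align 4) → ends 4; pad 4 to align 8 for rss; rss at 8 (size 8, align 8) → ends 16; cpu at 16 (size 1, align 1) → ends 17; tail pad 7 to reach multiple of 8; total 24 bytes, alignment 8
d at 0 (size 24, align 8) → ends 24
a at 24 (size 8, align 8) → ends 32
f at 32 (size 4, align 4) → ends 36
pad 4 to align 8 for g
g at 40 (size 8, align 8) → ends 48
e at 48 (size 18, align 2) → ends 66
h at 66 (size 1, align 1) → ends 67
tail pad 5 to reach multiple of 8
total 72 bytes, alignment 8
— Frame2 —
d at 0 (size 24, align 8) → ends 24
a at 24 (size 8, align 8) → ends 32
g at 32 (size 8, align 8) → ends 40
f at 40 (size 4, align 4) → ends 44
e at 44 (size 18, align 2) → ends 62
h at 62 (size 1, align 1) → ends 63
tail pad 1 to reach multiple of 8
total 64 bytes, alignment 8
72 − 64 = 8

8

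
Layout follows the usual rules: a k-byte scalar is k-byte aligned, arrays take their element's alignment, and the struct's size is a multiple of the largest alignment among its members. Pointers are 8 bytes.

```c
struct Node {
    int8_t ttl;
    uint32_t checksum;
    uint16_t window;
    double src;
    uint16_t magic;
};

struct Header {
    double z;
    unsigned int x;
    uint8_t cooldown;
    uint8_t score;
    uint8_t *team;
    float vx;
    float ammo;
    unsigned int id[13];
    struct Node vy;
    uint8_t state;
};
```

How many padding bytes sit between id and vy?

Node: 0..1  ttl  (1B, 1-aligned); 1..4  -- padding (3B); 4..8  checksum  (4B, 4-aligned); 8..10  window  (2B, 2-aligned); 10..16  -- padding (6B); 16..24  src  (8B, 8-aligned); 24..26  magic  (2B, 2-aligned); 26..32  -- tail padding (6B); sizeof = 32, alignof = 8
0..8  z  (8B, 8-aligned)
8..12  x  (4B, 4-aligned)
12..13  cooldown  (1B, 1-aligned)
13..14  score  (1B, 1-aligned)
14..16  -- padding (2B)
16..24  team  (8B, 8-aligned)
24..28  vx  (4B, 4-aligned)
28..32  ammo  (4B, 4-aligned)
32..84  id  (52B, 4-aligned)
84..88  -- padding (4B)
88..120  vy  (32B, 8-aligned)

4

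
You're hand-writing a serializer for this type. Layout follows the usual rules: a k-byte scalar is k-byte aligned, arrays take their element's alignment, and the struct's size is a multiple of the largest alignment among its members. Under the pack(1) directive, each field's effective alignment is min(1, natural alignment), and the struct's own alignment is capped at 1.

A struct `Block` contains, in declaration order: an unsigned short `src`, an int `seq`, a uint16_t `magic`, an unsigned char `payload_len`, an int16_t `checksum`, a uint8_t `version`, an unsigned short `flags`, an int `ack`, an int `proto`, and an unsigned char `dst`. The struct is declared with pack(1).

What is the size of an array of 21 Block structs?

@0: src [2B, align 1] → 2
@2: seq [4B, align 1] → 6
@6: magic [2B, align 1] → 8
@8: payload_len [1B, align 1] → 9
@9: checksum [2B, align 1] → 11
@11: version [1B, align 1] → 12
@12: flags [2B, align 1] → 14
@14: ack [4B, align 1] → 18
@18: proto [4B, align 1] → 22
@22: dst [1B, align 1] → 23
size 23, align 1
array of 21: 21 × 23 = 483

483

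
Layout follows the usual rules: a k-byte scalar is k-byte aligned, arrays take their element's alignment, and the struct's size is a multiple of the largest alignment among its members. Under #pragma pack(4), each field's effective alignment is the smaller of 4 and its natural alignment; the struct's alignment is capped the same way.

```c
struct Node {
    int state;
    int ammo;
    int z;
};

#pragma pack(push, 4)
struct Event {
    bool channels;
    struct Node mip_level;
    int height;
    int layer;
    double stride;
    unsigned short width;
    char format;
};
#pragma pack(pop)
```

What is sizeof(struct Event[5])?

180

Node: 0..4  state  (4B, 4-aligned); 4..8  ammo  (4B, 4-aligned); 8..12  z  (4B, 4-aligned); sizeof = 12, alignof = 4
0..1  channels  (1B, 1-aligned)
1..4  -- padding (3B)
4..16  mip_level  (12B, 4-aligned)
16..20  height  (4B, 4-aligned)
20..24  layer  (4B, 4-aligned)
24..32  stride  (8B, 4-aligned)
32..34  width  (2B, 2-aligned)
34..35  format  (1B, 1-aligned)
35..36  -- tail padding (1B)
sizeof = 36, alignof = 4
array of 5: 5 × 36 = 180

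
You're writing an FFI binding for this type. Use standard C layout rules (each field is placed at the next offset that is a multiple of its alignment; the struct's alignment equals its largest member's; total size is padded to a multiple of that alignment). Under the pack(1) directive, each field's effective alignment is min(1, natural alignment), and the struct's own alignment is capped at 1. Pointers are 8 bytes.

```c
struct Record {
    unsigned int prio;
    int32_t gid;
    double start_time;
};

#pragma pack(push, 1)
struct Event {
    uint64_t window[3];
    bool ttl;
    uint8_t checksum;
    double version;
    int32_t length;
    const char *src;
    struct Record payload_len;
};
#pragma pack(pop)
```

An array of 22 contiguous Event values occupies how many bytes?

Record: @0: prio [4B, align 4] → 4; @4: gid [4B, align 4] → 8; @8: start_time [8B, align 8] → 16; size 16, align 8
@0: window [24B, align 1] → 24
@24: ttl [1B, align 1] → 25
@25: checksum [1B, align 1] → 26
@26: version [8B, align 1] → 34
@34: length [4B, align 1] → 38
@38: src [8B, align 1] → 46
@46: payload_len [16B, align 1] → 62
size 62, align 1
array of 22: 22 × 62 = 1364

1364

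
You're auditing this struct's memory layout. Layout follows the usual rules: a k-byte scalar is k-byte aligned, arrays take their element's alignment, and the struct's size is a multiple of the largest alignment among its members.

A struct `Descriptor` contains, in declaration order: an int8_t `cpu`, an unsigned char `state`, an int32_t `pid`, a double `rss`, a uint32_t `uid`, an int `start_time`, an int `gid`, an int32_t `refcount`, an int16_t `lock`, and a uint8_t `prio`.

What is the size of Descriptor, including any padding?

40

0..1  cpu  (1B, 1-aligned)
1..2  state  (1B, 1-aligned)
2..4  -- padding (2B)
4..8  pid  (4B, 4-aligned)
8..16  rss  (8B, 8-aligned)
16..20  uid  (4B, 4-aligned)
20..24  start_time  (4B, 4-aligned)
24..28  gid  (4B, 4-aligned)
28..32  refcount  (4B, 4-aligned)
32..34  lock  (2B, 2-aligned)
34..35  prio  (1B, 1-aligned)
35..40  -- tail padding (5B)
sizeof = 40, alignof = 8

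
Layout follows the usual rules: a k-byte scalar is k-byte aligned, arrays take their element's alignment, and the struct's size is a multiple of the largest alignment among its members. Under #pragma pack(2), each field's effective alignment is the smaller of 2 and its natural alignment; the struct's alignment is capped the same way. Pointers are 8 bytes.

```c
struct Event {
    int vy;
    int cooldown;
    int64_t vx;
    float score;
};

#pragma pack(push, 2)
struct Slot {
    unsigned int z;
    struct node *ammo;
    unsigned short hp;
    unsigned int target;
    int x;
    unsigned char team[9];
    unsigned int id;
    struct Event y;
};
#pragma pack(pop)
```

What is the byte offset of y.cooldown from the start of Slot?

Event: @0: vy [4B, align 4] → 4; @4: cooldown [4B, align 4] → 8; @8: vx [8B, align 8] → 16; @16: score [4B, align 4] → 20; +4 tail pad (align 8); size 24, align 8
@0: z [4B, align 2] → 4
@4: ammo [8B, align 2] → 12
@12: hp [2B, align 2] → 14
@14: target [4B, align 2] → 18
@18: x [4B, align 2] → 22
@22: team [9B, align 1] → 31
+1 pad (align 2)
@32: id [4B, align 2] → 36
@36: y [24B, align 2] → 60
within Event: cooldown at 4
36 + 4 = 40

40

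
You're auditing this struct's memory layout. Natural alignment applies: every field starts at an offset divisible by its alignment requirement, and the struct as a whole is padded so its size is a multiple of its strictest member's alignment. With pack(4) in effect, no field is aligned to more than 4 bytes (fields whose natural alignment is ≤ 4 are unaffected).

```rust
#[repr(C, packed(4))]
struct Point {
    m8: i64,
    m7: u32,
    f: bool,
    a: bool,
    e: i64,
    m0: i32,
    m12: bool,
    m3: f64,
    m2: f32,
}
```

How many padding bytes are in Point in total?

@0: m8 [8B, align 4] → 8
@8: m7 [4B, align 4] → 12
@12: f [1B, align 1] → 13
@13: a [1B, align 1] → 14
+2 pad (align 4)
@16: e [8B, align 4] → 24
@24: m0 [4B, align 4] → 28
@28: m12 [1B, align 1] → 29
+3 pad (align 4)
@32: m3 [8B, align 4] → 40
@40: m2 [4B, align 4] → 44
size 44, align 4
data bytes 39, size 44 → padding 5

5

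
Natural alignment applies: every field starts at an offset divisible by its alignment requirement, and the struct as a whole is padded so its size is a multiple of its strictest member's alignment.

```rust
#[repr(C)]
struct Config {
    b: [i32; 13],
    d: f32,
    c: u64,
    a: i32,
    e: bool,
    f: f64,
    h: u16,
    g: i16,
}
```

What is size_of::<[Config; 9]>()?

792

b at 0 (size 52, align 4) → ends 52
d at 52 (size 4, align 4) → ends 56
c at 56 (size 8, align 8) → ends 64
a at 64 (size 4, align 4) → ends 68
e at 68 (size 1, align 1) → ends 69
pad 3 to align 8 for f
f at 72 (size 8, align 8) → ends 80
h at 80 (size 2, align 2) → ends 82
g at 82 (size 2, align 2) → ends 84
tail pad 4 to reach multiple of 8
total 88 bytes, alignment 8
array of 9: 9 × 88 = 792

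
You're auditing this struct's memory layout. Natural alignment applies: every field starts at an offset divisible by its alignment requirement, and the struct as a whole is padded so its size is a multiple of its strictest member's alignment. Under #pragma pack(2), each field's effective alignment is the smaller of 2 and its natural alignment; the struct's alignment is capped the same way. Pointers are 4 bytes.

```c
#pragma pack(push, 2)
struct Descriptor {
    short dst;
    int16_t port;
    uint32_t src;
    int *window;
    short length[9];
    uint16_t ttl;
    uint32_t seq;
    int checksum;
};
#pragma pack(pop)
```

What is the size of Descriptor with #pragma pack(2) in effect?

40

dst at 0 (size 2, align 2) → ends 2
port at 2 (size 2, align 2) → ends 4
src at 4 (size 4, align 2) → ends 8
window at 8 (size 4, align 2) → ends 12
length at 12 (size 18, align 2) → ends 30
ttl at 30 (size 2, align 2) → ends 32
seq at 32 (size 4, align 2) → ends 36
checksum at 36 (size 4, align 2) → ends 40
total 40 bytes, alignment 2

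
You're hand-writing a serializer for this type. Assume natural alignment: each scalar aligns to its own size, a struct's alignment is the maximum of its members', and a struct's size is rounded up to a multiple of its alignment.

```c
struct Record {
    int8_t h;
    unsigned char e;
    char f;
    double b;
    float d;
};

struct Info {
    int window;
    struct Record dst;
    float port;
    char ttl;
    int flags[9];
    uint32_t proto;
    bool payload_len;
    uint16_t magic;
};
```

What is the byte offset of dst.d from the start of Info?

24

Record: h at 0 (size 1, align 1) → ends 1; e at 1 (size 1, align 1) → ends 2; f at 2 (size 1, align 1) → ends 3; pad 5 to align 8 for b; b at 8 (size 8, align 8) → ends 16; d at 16 (size 4, align 4) → ends 20; tail pad 4 to reach multiple of 8; total 24 bytes, alignment 8
window at 0 (size 4, align 4) → ends 4
pad 4 to align 8 for dst
dst at 8 (size 24, align 8) → ends 32
within Record: d at 16
8 + 16 = 24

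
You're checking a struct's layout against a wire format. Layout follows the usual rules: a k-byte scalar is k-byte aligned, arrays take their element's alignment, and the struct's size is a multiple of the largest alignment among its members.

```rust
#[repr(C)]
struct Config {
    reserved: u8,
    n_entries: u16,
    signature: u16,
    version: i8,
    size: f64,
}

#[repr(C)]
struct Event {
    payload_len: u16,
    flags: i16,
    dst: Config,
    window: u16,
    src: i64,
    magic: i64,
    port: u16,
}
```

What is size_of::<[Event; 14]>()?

784

Config: @0: reserved [1B, align 1] → 1; +1 pad (align 2); @2: n_entries [2B, align 2] → 4; @4: signature [2B, align 2] → 6; @6: version [1B, align 1] → 7; +1 pad (align 8); @8: size [8B, align 8] → 16; size 16, align 8
@0: payload_len [2B, align 2] → 2
@2: flags [2B, align 2] → 4
+4 pad (align 8)
@8: dst [16B, align 8] → 24
@24: window [2B, align 2] → 26
+6 pad (align 8)
@32: src [8B, align 8] → 40
@40: magic [8B, align 8] → 48
@48: port [2B, align 2] → 50
+6 tail pad (align 8)
size 56, align 8
array of 14: 14 × 56 = 784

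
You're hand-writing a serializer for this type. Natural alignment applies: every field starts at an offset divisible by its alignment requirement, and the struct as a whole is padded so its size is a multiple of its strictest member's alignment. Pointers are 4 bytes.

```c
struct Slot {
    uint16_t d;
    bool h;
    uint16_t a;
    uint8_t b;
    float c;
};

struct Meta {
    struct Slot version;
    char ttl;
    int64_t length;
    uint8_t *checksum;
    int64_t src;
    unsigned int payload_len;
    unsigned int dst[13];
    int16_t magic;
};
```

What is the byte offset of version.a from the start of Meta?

4

Slot: @0: d [2B, align 2] → 2; @2: h [1B, align 1] → 3; +1 pad (align 2); @4: a [2B, align 2] → 6; @6: b [1B, align 1] → 7; +1 pad (align 4); @8: c [4B, align 4] → 12; size 12, align 4
@0: version [12B, align 4] → 12
within Slot: a at 4
0 + 4 = 4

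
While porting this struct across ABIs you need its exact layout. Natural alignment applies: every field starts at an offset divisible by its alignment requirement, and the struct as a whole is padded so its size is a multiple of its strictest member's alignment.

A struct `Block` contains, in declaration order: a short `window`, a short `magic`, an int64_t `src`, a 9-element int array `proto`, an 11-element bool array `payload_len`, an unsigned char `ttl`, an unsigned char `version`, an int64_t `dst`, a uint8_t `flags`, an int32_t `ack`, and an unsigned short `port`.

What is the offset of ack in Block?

84

0..2  window  (2B, 2-aligned)
2..4  magic  (2B, 2-aligned)
4..8  -- padding (4B)
8..16  src  (8B, 8-aligned)
16..52  proto  (36B, 4-aligned)
52..63  payload_len  (11B, 1-aligned)
63..64  ttl  (1B, 1-aligned)
64..65  version  (1B, 1-aligned)
65..72  -- padding (7B)
72..80  dst  (8B, 8-aligned)
80..81  flags  (1B, 1-aligned)
81..84  -- padding (3B)
84..88  ack  (4B, 4-aligned)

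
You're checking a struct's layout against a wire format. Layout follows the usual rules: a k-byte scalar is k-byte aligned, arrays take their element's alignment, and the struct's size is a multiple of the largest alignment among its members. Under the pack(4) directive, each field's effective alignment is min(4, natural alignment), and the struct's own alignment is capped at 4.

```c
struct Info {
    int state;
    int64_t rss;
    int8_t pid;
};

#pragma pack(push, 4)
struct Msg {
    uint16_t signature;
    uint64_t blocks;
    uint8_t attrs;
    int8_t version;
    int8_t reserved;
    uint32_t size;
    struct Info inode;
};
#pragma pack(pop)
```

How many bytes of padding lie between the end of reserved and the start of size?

Info: state at 0 (size 4, align 4) → ends 4; pad 4 to align 8 for rss; rss at 8 (size 8, align 8) → ends 16; pid at 16 (size 1, align 1) → ends 17; tail pad 7 to reach multiple of 8; total 24 bytes, alignment 8
signature at 0 (size 2, align 2) → ends 2
pad 2 to align 4 for blocks
blocks at 4 (size 8, align 4) → ends 12
attrs at 12 (size 1, align 1) → ends 13
version at 13 (size 1, align 1) → ends 14
reserved at 14 (size 1, align 1) → ends 15
pad 1 to align 4 for size
size at 16 (size 4, align 4) → ends 20

1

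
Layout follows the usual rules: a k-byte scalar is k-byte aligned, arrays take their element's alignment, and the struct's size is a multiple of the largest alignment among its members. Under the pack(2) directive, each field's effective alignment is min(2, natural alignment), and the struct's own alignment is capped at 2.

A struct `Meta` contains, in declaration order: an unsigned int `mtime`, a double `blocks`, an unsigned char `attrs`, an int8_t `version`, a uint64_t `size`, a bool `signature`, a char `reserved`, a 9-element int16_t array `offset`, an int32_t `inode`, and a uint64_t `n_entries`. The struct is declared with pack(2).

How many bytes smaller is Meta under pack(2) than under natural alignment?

10

natural layout:
  @0: mtime [4B, align 4] → 4
  +4 pad (align 8)
  @8: blocks [8B, align 8] → 16
  @16: attrs [1B, align 1] → 17
  @17: version [1B, align 1] → 18
  +6 pad (align 8)
  @24: size [8B, align 8] → 32
  @32: signature [1B, align 1] → 33
  @33: reserved [1B, align 1] → 34
  @34: offset [18B, align 2] → 52
  @52: inode [4B, align 4] → 56
  @56: n_entries [8B, align 8] → 64
  size 64, align 8
packed(2) layout:
  @0: mtime [4B, align 2] → 4
  @4: blocks [8B, align 2] → 12
  @12: attrs [1B, align 1] → 13
  @13: version [1B, align 1] → 14
  @14: size [8B, align 2] → 22
  @22: signature [1B, align 1] → 23
  @23: reserved [1B, align 1] → 24
  @24: offset [18B, align 2] → 42
  @42: inode [4B, align 2] → 46
  @46: n_entries [8B, align 2] → 54
  size 54, align 2
64 − 54 = 10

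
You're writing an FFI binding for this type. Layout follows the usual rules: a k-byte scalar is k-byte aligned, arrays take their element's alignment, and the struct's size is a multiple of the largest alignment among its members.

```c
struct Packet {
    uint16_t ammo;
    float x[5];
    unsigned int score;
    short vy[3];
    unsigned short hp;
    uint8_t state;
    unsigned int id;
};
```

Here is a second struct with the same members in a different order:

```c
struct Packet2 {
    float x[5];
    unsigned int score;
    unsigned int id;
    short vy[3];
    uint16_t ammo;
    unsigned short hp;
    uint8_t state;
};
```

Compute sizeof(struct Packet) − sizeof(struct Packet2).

4

@0: ammo [2B, align 2] → 2
+2 pad (align 4)
@4: x [20B, align 4] → 24
@24: score [4B, align 4] → 28
@28: vy [6B, align 2] → 34
@34: hp [2B, align 2] → 36
@36: state [1B, align 1] → 37
+3 pad (align 4)
@40: id [4B, align 4] → 44
size 44, align 4
— Packet2 —
@0: x [20B, align 4] → 20
@20: score [4B, align 4] → 24
@24: id [4B, align 4] → 28
@28: vy [6B, align 2] → 34
@34: ammo [2B, align 2] → 36
@36: hp [2B, align 2] → 38
@38: state [1B, align 1] → 39
+1 tail pad (align 4)
size 40, align 4
44 − 40 = 4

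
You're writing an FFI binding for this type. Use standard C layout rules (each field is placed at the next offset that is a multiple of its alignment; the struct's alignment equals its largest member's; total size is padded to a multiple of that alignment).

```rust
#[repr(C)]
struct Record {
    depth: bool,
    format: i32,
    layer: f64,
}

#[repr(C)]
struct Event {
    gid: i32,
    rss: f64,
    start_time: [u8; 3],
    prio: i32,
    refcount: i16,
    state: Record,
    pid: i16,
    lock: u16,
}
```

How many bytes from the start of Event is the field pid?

Record: depth at 0 (size 1, align 1) → ends 1; pad 3 to align 4 for format; format at 4 (size 4, align 4) → ends 8; layer at 8 (size 8, align 8) → ends 16; total 16 bytes, alignment 8
gid at 0 (size 4, align 4) → ends 4
pad 4 to align 8 for rss
rss at 8 (size 8, align 8) → ends 16
start_time at 16 (size 3, align 1) → ends 19
pad 1 to align 4 for prio
prio at 20 (size 4, align 4) → ends 24
refcount at 24 (size 2, align 2) → ends 26
pad 6 to align 8 for state
state at 32 (size 16, align 8) → ends 48
pid at 48 (size 2, align 2) → ends 50

48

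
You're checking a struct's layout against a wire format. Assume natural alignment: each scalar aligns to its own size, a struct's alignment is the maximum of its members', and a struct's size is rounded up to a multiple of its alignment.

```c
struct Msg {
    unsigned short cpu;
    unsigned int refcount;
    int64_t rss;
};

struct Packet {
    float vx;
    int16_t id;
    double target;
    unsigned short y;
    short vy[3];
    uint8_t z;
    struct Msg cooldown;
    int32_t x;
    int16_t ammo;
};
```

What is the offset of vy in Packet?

Msg: 0..2  cpu  (2B, 2-aligned); 2..4  -- padding (2B); 4..8  refcount  (4B, 4-aligned); 8..16  rss  (8B, 8-aligned); sizeof = 16, alignof = 8
0..4  vx  (4B, 4-aligned)
4..6  id  (2B, 2-aligned)
6..8  -- padding (2B)
8..16  target  (8B, 8-aligned)
16..18  y  (2B, 2-aligned)
18..24  vy  (6B, 2-aligned)

18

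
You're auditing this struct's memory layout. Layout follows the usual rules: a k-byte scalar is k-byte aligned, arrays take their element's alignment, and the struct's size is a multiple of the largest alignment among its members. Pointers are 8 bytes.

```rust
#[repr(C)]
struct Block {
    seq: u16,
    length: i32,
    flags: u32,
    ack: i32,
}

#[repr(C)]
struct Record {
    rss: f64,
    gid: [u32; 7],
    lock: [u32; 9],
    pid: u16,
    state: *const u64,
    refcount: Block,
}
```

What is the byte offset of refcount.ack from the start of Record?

100

Block: @0: seq [2B, align 2] → 2; +2 pad (align 4); @4: length [4B, align 4] → 8; @8: flags [4B, align 4] → 12; @12: ack [4B, align 4] → 16; size 16, align 4
@0: rss [8B, align 8] → 8
@8: gid [28B, align 4] → 36
@36: lock [36B, align 4] → 72
@72: pid [2B, align 2] → 74
+6 pad (align 8)
@80: state [8B, align 8] → 88
@88: refcount [16B, align 4] → 104
within Block: ack at 12
88 + 12 = 100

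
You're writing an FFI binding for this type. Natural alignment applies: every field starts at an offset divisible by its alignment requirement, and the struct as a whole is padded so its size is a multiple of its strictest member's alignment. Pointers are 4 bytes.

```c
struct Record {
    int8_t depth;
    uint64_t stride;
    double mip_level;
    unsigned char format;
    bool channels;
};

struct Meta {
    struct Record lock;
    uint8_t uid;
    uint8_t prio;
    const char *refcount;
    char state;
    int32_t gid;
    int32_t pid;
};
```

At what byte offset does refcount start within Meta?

36

Record: 0..1  depth  (1B, 1-aligned); 1..8  -- padding (7B); 8..16  stride  (8B, 8-aligned); 16..24  mip_level  (8B, 8-aligned); 24..25  format  (1B, 1-aligned); 25..26  channels  (1B, 1-aligned); 26..32  -- tail padding (6B); sizeof = 32, alignof = 8
0..32  lock  (32B, 8-aligned)
32..33  uid  (1B, 1-aligned)
33..34  prio  (1B, 1-aligned)
34..36  -- padding (2B)
36..40  refcount  (4B, 4-aligned)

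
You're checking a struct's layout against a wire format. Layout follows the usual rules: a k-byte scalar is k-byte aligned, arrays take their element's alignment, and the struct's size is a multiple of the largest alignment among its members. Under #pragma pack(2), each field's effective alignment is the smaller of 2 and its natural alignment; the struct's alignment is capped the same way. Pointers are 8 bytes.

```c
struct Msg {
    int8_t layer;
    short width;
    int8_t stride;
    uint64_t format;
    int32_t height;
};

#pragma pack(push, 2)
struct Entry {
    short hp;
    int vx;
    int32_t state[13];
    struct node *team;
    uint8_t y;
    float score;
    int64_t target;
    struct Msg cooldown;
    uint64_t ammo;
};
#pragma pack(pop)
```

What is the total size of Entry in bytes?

Msg: @0: layer [1B, align 1] → 1; +1 pad (align 2); @2: width [2B, align 2] → 4; @4: stride [1B, align 1] → 5; +3 pad (align 8); @8: format [8B, align 8] → 16; @16: height [4B, align 4] → 20; +4 tail pad (align 8); size 24, align 8
@0: hp [2B, align 2] → 2
@2: vx [4B, align 2] → 6
@6: state [52B, align 2] → 58
@58: team [8B, align 2] → 66
@66: y [1B, align 1] → 67
+1 pad (align 2)
@68: score [4B, align 2] → 72
@72: target [8B, align 2] → 80
@80: cooldown [24B, align 2] → 104
@104: ammo [8B, align 2] → 112
size 112, align 2

112 bytes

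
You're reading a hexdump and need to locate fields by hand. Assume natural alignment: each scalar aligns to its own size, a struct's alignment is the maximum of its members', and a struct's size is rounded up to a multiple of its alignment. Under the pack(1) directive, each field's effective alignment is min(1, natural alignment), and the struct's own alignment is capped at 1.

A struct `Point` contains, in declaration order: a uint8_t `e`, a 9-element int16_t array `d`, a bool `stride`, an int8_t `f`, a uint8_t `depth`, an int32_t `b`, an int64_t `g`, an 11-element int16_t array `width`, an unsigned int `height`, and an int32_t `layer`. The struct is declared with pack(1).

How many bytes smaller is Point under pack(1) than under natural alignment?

natural layout:
  0..1  e  (1B, 1-aligned)
  1..2  -- padding (1B)
  2..20  d  (18B, 2-aligned)
  20..21  stride  (1B, 1-aligned)
  21..22  f  (1B, 1-aligned)
  22..23  depth  (1B, 1-aligned)
  23..24  -- padding (1B)
  24..28  b  (4B, 4-aligned)
  28..32  -- padding (4B)
  32..40  g  (8B, 8-aligned)
  40..62  width  (22B, 2-aligned)
  62..64  -- padding (2B)
  64..68  height  (4B, 4-aligned)
  68..72  layer  (4B, 4-aligned)
  sizeof = 72, alignof = 8
packed(1) layout:
  0..1  e  (1B, 1-aligned)
  1..19  d  (18B, 1-aligned)
  19..20  stride  (1B, 1-aligned)
  20..21  f  (1B, 1-aligned)
  21..22  depth  (1B, 1-aligned)
  22..26  b  (4B, 1-aligned)
  26..34  g  (8B, 1-aligned)
  34..56  width  (22B, 1-aligned)
  56..60  height  (4B, 1-aligned)
  60..64  layer  (4B, 1-aligned)
  sizeof = 64, alignof = 1
72 − 64 = 8

8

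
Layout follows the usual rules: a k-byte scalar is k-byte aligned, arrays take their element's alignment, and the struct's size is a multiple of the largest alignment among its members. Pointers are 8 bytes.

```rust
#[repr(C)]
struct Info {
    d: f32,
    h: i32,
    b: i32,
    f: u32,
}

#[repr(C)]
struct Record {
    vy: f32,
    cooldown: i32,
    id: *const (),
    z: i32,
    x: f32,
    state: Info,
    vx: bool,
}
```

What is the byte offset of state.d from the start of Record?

24

Info: 0..4  d  (4B, 4-aligned); 4..8  h  (4B, 4-aligned); 8..12  b  (4B, 4-aligned); 12..16  f  (4B, 4-aligned); sizeof = 16, alignof = 4
0..4  vy  (4B, 4-aligned)
4..8  cooldown  (4B, 4-aligned)
8..16  id  (8B, 8-aligned)
16..20  z  (4B, 4-aligned)
20..24  x  (4B, 4-aligned)
24..40  state  (16B, 4-aligned)
within Info: d at 0
24 + 0 = 24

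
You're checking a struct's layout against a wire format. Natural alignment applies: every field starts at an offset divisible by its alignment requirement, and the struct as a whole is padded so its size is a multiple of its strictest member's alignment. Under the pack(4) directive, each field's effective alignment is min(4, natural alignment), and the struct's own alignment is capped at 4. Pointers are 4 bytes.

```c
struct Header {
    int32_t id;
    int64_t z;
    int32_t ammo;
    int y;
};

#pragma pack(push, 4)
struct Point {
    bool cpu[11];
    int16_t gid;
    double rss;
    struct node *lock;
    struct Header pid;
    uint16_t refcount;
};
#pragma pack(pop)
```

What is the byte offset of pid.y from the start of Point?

48

Header: 0..4  id  (4B, 4-aligned); 4..8  -- padding (4B); 8..16  z  (8B, 8-aligned); 16..20  ammo  (4B, 4-aligned); 20..24  y  (4B, 4-aligned); sizeof = 24, alignof = 8
0..11  cpu  (11B, 1-aligned)
11..12  -- padding (1B)
12..14  gid  (2B, 2-aligned)
14..16  -- padding (2B)
16..24  rss  (8B, 4-aligned)
24..28  lock  (4B, 4-aligned)
28..52  pid  (24B, 4-aligned)
within Header: y at 20
28 + 20 = 48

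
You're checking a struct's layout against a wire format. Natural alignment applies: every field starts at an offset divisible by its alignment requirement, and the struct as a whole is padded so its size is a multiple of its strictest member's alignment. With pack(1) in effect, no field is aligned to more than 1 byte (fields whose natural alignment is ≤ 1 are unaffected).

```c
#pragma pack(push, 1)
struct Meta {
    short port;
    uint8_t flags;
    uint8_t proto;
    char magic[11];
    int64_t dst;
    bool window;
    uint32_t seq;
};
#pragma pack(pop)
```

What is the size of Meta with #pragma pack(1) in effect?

0..2  port  (2B, 1-aligned)
2..3  flags  (1B, 1-aligned)
3..4  proto  (1B, 1-aligned)
4..15  magic  (11B, 1-aligned)
15..23  dst  (8B, 1-aligned)
23..24  window  (1B, 1-aligned)
24..28  seq  (4B, 1-aligned)
sizeof = 28, alignof = 1

28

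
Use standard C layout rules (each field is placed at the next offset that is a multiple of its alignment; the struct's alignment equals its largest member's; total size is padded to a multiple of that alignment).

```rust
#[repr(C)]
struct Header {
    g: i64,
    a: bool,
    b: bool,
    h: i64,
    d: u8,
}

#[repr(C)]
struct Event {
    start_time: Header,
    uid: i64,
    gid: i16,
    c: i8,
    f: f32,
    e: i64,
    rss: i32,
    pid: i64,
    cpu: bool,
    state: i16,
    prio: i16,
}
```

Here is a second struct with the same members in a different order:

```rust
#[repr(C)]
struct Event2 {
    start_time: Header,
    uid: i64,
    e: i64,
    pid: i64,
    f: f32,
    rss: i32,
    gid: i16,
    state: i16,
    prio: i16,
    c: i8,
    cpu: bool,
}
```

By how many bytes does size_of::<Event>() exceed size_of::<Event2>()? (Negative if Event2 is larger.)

Header: @0: g [8B, align 8] → 8; @8: a [1B, align 1] → 9; @9: b [1B, align 1] → 10; +6 pad (align 8); @16: h [8B, align 8] → 24; @24: d [1B, align 1] → 25; +7 tail pad (align 8); size 32, align 8
@0: start_time [32B, align 8] → 32
@32: uid [8B, align 8] → 40
@40: gid [2B, align 2] → 42
@42: c [1B, align 1] → 43
+1 pad (align 4)
@44: f [4B, align 4] → 48
@48: e [8B, align 8] → 56
@56: rss [4B, align 4] → 60
+4 pad (align 8)
@64: pid [8B, align 8] → 72
@72: cpu [1B, align 1] → 73
+1 pad (align 2)
@74: state [2B, align 2] → 76
@76: prio [2B, align 2] → 78
+2 tail pad (align 8)
size 80, align 8
— Event2 —
@0: start_time [32B, align 8] → 32
@32: uid [8B, align 8] → 40
@40: e [8B, align 8] → 48
@48: pid [8B, align 8] → 56
@56: f [4B, align 4] → 60
@60: rss [4B, align 4] → 64
@64: gid [2B, align 2] → 66
@66: state [2B, align 2] → 68
@68: prio [2B, align 2] → 70
@70: c [1B, align 1] → 71
@71: cpu [1B, align 1] → 72
size 72, align 8
80 − 72 = 8

8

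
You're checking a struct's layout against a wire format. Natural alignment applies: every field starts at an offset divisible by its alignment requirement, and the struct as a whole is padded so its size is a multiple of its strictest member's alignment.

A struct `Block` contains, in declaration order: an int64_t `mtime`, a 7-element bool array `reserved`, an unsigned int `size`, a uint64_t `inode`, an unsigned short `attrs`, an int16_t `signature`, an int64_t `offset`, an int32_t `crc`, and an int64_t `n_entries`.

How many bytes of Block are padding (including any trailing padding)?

0..8  mtime  (8B, 8-aligned)
8..15  reserved  (7B, 1-aligned)
15..16  -- padding (1B)
16..20  size  (4B, 4-aligned)
20..24  -- padding (4B)
24..32  inode  (8B, 8-aligned)
32..34  attrs  (2B, 2-aligned)
34..36  signature  (2B, 2-aligned)
36..40  -- padding (4B)
40..48  offset  (8B, 8-aligned)
48..52  crc  (4B, 4-aligned)
52..56  -- padding (4B)
56..64  n_entries  (8B, 8-aligned)
sizeof = 64, alignof = 8
data bytes 51, size 64 → padding 13

13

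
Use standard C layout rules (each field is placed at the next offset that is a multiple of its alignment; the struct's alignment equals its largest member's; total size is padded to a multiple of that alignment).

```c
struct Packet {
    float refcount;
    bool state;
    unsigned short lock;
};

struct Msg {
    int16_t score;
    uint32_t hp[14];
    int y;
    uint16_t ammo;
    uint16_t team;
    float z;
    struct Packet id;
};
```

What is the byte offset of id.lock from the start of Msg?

78

Packet: @0: refcount [4B, align 4] → 4; @4: state [1B, align 1] → 5; +1 pad (align 2); @6: lock [2B, align 2] → 8; size 8, align 4
@0: score [2B, align 2] → 2
+2 pad (align 4)
@4: hp [56B, align 4] → 60
@60: y [4B, align 4] → 64
@64: ammo [2B, align 2] → 66
@66: team [2B, align 2] → 68
@68: z [4B, align 4] → 72
@72: id [8B, align 4] → 80
within Packet: lock at 6
72 + 6 = 78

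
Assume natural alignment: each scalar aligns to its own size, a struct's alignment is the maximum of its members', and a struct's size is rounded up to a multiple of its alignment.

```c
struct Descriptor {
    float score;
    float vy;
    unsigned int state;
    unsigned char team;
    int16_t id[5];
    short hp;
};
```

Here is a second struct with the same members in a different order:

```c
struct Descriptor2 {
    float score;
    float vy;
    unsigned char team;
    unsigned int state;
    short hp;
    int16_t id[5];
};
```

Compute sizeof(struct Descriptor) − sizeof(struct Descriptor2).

score at 0 (size 4, align 4) → ends 4
vy at 4 (size 4, align 4) → ends 8
state at 8 (size 4, align 4) → ends 12
team at 12 (size 1, align 1) → ends 13
pad 1 to align 2 for id
id at 14 (size 10, align 2) → ends 24
hp at 24 (size 2, align 2) → ends 26
tail pad 2 to reach multiple of 4
total 28 bytes, alignment 4
— Descriptor2 —
score at 0 (size 4, align 4) → ends 4
vy at 4 (size 4, align 4) → ends 8
team at 8 (size 1, align 1) → ends 9
pad 3 to align 4 for state
state at 12 (size 4, align 4) → ends 16
hp at 16 (size 2, align 2) → ends 18
id at 18 (size 10, align 2) → ends 28
total 28 bytes, alignment 4
28 − 28 = 0

0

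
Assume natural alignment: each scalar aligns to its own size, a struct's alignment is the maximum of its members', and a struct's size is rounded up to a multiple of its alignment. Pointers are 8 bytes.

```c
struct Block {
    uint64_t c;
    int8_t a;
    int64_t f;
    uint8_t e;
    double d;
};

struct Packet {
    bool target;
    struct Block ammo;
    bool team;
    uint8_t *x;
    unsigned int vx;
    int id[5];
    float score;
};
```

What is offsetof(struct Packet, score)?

88

Block: @0: c [8B, align 8] → 8; @8: a [1B, align 1] → 9; +7 pad (align 8); @16: f [8B, align 8] → 24; @24: e [1B, align 1] → 25; +7 pad (align 8); @32: d [8B, align 8] → 40; size 40, align 8
@0: target [1B, align 1] → 1
+7 pad (align 8)
@8: ammo [40B, align 8] → 48
@48: team [1B, align 1] → 49
+7 pad (align 8)
@56: x [8B, align 8] → 64
@64: vx [4B, align 4] → 68
@68: id [20B, align 4] → 88
@88: score [4B, align 4] → 92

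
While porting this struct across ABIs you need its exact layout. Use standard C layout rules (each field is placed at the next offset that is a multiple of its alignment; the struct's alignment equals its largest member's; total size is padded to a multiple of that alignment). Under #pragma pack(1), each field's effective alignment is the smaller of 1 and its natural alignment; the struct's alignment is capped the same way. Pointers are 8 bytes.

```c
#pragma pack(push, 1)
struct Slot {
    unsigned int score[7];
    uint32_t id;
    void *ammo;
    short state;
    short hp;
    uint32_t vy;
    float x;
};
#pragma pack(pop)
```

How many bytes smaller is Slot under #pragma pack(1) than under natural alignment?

natural layout:
  @0: score [28B, align 4] → 28
  @28: id [4B, align 4] → 32
  @32: ammo [8B, align 8] → 40
  @40: state [2B, align 2] → 42
  @42: hp [2B, align 2] → 44
  @44: vy [4B, align 4] → 48
  @48: x [4B, align 4] → 52
  +4 tail pad (align 8)
  size 56, align 8
packed(1) layout:
  @0: score [28B, align 1] → 28
  @28: id [4B, align 1] → 32
  @32: ammo [8B, align 1] → 40
  @40: state [2B, align 1] → 42
  @42: hp [2B, align 1] → 44
  @44: vy [4B, align 1] → 48
  @48: x [4B, align 1] → 52
  size 52, align 1
56 − 52 = 4

4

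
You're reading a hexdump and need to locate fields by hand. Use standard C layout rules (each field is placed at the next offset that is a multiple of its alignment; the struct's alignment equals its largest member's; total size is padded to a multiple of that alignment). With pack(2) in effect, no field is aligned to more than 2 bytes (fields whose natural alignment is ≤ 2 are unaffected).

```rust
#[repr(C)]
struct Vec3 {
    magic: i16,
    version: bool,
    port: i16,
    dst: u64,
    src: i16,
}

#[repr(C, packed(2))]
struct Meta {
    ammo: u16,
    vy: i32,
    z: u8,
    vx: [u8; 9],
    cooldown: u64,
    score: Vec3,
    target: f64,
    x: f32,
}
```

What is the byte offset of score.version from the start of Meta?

Vec3: @0: magic [2B, align 2] → 2; @2: version [1B, align 1] → 3; +1 pad (align 2); @4: port [2B, align 2] → 6; +2 pad (align 8); @8: dst [8B, align 8] → 16; @16: src [2B, align 2] → 18; +6 tail pad (align 8); size 24, align 8
@0: ammo [2B, align 2] → 2
@2: vy [4B, align 2] → 6
@6: z [1B, align 1] → 7
@7: vx [9B, align 1] → 16
@16: cooldown [8B, align 2] → 24
@24: score [24B, align 2] → 48
within Vec3: version at 2
24 + 2 = 26

26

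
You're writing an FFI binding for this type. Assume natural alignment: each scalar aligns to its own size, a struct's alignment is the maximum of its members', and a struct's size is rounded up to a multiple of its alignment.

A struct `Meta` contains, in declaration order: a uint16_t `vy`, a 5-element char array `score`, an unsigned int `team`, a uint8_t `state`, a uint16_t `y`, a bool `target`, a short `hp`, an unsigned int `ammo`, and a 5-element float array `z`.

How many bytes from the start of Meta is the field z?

@0: vy [2B, align 2] → 2
@2: score [5B, align 1] → 7
+1 pad (align 4)
@8: team [4B, align 4] → 12
@12: state [1B, align 1] → 13
+1 pad (align 2)
@14: y [2B, align 2] → 16
@16: target [1B, align 1] → 17
+1 pad (align 2)
@18: hp [2B, align 2] → 20
@20: ammo [4B, align 4] → 24
@24: z [20B, align 4] → 44

24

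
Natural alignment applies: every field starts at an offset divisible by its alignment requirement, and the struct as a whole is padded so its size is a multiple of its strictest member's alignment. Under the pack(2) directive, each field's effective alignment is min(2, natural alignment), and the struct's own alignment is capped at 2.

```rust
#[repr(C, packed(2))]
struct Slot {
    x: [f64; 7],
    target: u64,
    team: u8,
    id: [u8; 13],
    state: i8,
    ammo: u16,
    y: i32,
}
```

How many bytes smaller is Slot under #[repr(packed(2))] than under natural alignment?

2

natural layout:
  0..56  x  (56B, 8-aligned)
  56..64  target  (8B, 8-aligned)
  64..65  team  (1B, 1-aligned)
  65..78  id  (13B, 1-aligned)
  78..79  state  (1B, 1-aligned)
  79..80  -- padding (1B)
  80..82  ammo  (2B, 2-aligned)
  82..84  -- padding (2B)
  84..88  y  (4B, 4-aligned)
  sizeof = 88, alignof = 8
packed(2) layout:
  0..56  x  (56B, 2-aligned)
  56..64  target  (8B, 2-aligned)
  64..65  team  (1B, 1-aligned)
  65..78  id  (13B, 1-aligned)
  78..79  state  (1B, 1-aligned)
  79..80  -- padding (1B)
  80..82  ammo  (2B, 2-aligned)
  82..86  y  (4B, 2-aligned)
  sizeof = 86, alignof = 2
88 − 86 = 2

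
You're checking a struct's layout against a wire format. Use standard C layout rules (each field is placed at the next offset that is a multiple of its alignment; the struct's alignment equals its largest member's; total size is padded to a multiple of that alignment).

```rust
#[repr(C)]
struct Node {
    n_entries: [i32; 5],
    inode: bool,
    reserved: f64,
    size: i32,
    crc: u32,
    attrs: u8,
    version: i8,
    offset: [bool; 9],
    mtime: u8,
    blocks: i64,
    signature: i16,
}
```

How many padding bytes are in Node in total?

13

0..20  n_entries  (20B, 4-aligned)
20..21  inode  (1B, 1-aligned)
21..24  -- padding (3B)
24..32  reserved  (8B, 8-aligned)
32..36  size  (4B, 4-aligned)
36..40  crc  (4B, 4-aligned)
40..41  attrs  (1B, 1-aligned)
41..42  version  (1B, 1-aligned)
42..51  offset  (9B, 1-aligned)
51..52  mtime  (1B, 1-aligned)
52..56  -- padding (4B)
56..64  blocks  (8B, 8-aligned)
64..66  signature  (2B, 2-aligned)
66..72  -- tail padding (6B)
sizeof = 72, alignof = 8
data bytes 59, size 72 → padding 13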